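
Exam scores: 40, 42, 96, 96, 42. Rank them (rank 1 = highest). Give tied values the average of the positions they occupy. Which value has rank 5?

Sorted (descending): 96, 96, 42, 42, 40
The 2 values of 96 occupy positions 1–2 → average rank (1+2)/2 = 1.5.
The 2 values of 42 occupy positions 3–4 → average rank (3+4)/2 = 3.5.
Rank 5 → value 40.

40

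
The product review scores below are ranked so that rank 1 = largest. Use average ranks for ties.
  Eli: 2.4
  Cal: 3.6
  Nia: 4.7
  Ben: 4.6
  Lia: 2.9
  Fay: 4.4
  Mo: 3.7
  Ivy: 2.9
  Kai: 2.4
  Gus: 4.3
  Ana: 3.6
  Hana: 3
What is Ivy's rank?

9.5

Sorted (descending): 4.7, 4.6, 4.4, 4.3, 3.7, 3.6, 3.6, 3, 2.9, 2.9, 2.4, 2.4
The 2 values of 3.6 occupy positions 6–7 → average rank (6+7)/2 = 6.5.
The 2 values of 2.9 occupy positions 9–10 → average rank (9+10)/2 = 9.5.
The 2 values of 2.4 occupy positions 11–12 → average rank (11+12)/2 = 11.5.
Ivy has value 2.9 → rank 9.5.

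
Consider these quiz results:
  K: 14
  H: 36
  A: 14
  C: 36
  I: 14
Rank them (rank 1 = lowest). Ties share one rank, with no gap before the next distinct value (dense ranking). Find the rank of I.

1

Sorted (ascending): 14, 14, 14, 36, 36
The 3 values of 14 share dense rank 1.
The 2 values of 36 share dense rank 2.
I has value 14 → rank 1.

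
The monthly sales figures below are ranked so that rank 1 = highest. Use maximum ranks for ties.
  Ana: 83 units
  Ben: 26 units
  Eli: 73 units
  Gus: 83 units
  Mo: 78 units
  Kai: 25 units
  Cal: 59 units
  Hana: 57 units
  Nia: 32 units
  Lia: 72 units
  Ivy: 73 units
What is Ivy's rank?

5

Sorted (descending): 83, 83, 78, 73, 73, 72, 59, 57, 32, 26, 25
The 2 values of 83 occupy positions 1–2 → each gets rank 2.
The 2 values of 73 occupy positions 4–5 → each gets rank 5.
Ivy has value 73 units → rank 5.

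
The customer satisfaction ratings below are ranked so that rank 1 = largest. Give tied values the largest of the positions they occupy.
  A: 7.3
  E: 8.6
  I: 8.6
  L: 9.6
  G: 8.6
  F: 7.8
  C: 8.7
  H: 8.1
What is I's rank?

5

Sorted (descending): 9.6, 8.7, 8.6, 8.6, 8.6, 8.1, 7.8, 7.3
The 3 values of 8.6 occupy positions 3–5 → each gets rank 5.
I has value 8.6 → rank 5.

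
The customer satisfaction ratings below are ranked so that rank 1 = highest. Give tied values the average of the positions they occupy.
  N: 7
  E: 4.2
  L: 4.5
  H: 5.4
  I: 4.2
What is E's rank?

4.5

Sorted (descending): 7, 5.4, 4.5, 4.2, 4.2
The 2 values of 4.2 occupy positions 4–5 → average rank (4+5)/2 = 4.5.
E has value 4.2 → rank 4.5.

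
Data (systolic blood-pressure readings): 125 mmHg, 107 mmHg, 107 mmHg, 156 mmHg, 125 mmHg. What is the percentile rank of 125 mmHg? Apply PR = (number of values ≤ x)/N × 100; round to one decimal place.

80.0

N = 5.
Strictly below 125: 2. Equal to 125: 2.
PR = 4/5 × 100 = 80.0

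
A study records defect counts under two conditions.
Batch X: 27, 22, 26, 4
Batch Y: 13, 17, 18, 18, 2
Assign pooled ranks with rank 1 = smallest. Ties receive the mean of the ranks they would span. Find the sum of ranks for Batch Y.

Sorted (ascending): 2, 4, 13, 17, 18, 18, 22, 26, 27
The 2 values of 18 occupy positions 5–6 → average rank (5+6)/2 = 5.5.
Batch Y values → pooled ranks: 13→3, 17→4, 18→5.5, 18→5.5, 2→1
Rank sum = 3 + 4 + 5.5 + 5.5 + 1 = 19

19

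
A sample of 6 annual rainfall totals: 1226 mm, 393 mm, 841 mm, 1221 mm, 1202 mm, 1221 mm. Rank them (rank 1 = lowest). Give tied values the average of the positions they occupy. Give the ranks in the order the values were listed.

6, 1, 2, 4.5, 3, 4.5

Sorted (ascending): 393, 841, 1202, 1221, 1221, 1226
The 2 values of 1221 occupy positions 4–5 → average rank (4+5)/2 = 4.5.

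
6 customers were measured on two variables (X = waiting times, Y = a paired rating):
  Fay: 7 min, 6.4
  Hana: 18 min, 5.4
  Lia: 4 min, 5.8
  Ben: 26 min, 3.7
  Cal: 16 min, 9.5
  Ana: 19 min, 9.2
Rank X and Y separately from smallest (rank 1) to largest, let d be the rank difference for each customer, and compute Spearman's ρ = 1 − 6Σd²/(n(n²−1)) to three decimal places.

Ranks of variable 1: 2, 4, 1, 6, 3, 5
Ranks of variable 2: 4, 2, 3, 1, 6, 5
d = r₁ − r₂: -2, 2, -2, 5, -3, 0
d²: 4, 4, 4, 25, 9, 0; Σd² = 46
ρ = 1 − 6·46/(6·35) = 1 − 276/210 = -0.314

-0.314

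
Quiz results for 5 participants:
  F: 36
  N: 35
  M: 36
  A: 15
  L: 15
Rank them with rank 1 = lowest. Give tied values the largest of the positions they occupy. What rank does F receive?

Sorted (ascending): 15, 15, 35, 36, 36
The 2 values of 15 occupy positions 1–2 → each gets rank 2.
The 2 values of 36 occupy positions 4–5 → each gets rank 5.
F has value 36 → rank 5.

5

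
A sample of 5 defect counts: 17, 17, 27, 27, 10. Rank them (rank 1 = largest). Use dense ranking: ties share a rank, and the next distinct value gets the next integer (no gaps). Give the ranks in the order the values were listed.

2, 2, 1, 1, 3

Sorted (descending): 27, 27, 17, 17, 10
The 2 values of 27 share dense rank 1.
The 2 values of 17 share dense rank 2.
Remaining distinct values take the next consecutive integers.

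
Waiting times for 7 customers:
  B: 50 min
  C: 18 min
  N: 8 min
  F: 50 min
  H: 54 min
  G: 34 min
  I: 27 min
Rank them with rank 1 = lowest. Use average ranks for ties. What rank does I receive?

3

Sorted (ascending): 8, 18, 27, 34, 50, 50, 54
The 2 values of 50 occupy positions 5–6 → average rank (5+6)/2 = 5.5.
I has value 27 min → rank 3.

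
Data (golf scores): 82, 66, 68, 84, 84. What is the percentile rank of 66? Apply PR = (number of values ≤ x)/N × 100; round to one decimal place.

N = 5.
Strictly below 66: 0. Equal to 66: 1.
PR = 1/5 × 100 = 20.0

20.0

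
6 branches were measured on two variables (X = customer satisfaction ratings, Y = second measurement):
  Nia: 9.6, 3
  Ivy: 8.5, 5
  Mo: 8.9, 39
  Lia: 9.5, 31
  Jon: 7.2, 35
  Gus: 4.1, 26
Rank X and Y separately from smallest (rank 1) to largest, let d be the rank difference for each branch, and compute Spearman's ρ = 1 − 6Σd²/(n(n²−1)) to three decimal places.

-0.257

Ranks of variable 1: 6, 3, 4, 5, 2, 1
Ranks of variable 2: 1, 2, 6, 4, 5, 3
d = r₁ − r₂: 5, 1, -2, 1, -3, -2
d²: 25, 1, 4, 1, 9, 4; Σd² = 44
ρ = 1 − 6·44/(6·35) = 1 − 264/210 = -0.257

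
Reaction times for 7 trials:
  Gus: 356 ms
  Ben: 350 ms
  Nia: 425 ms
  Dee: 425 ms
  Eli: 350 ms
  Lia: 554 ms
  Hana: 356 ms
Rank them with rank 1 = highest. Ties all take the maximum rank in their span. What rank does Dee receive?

3

Sorted (descending): 554, 425, 425, 356, 356, 350, 350
The 2 values of 425 occupy positions 2–3 → each gets rank 3.
The 2 values of 356 occupy positions 4–5 → each gets rank 5.
The 2 values of 350 occupy positions 6–7 → each gets rank 7.
Dee has value 425 ms → rank 3.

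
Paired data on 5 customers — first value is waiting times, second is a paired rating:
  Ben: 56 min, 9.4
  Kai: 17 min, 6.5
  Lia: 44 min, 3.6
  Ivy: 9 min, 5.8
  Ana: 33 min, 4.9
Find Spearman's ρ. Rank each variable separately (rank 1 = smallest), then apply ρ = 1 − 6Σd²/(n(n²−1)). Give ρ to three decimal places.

Ranks of variable 1: 5, 2, 4, 1, 3
Ranks of variable 2: 5, 4, 1, 3, 2
d = r₁ − r₂: 0, -2, 3, -2, 1
d²: 0, 4, 9, 4, 1; Σd² = 18
ρ = 1 − 6·18/(5·24) = 1 − 108/120 = 0.100

0.100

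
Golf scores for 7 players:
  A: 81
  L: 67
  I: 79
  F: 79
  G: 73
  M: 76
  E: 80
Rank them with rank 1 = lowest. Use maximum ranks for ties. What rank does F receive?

Sorted (ascending): 67, 73, 76, 79, 79, 80, 81
The 2 values of 79 occupy positions 4–5 → each gets rank 5.
F has value 79 → rank 5.

5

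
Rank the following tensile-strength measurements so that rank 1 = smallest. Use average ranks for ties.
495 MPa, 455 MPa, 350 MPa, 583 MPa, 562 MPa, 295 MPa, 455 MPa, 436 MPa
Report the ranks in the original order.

6, 4.5, 2, 8, 7, 1, 4.5, 3

Sorted (ascending): 295, 350, 436, 455, 455, 495, 562, 583
The 2 values of 455 occupy positions 4–5 → average rank (4+5)/2 = 4.5.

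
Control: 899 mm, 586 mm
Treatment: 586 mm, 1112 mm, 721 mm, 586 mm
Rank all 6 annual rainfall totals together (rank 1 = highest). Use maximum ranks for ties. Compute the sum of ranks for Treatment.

16

Sorted (descending): 1112, 899, 721, 586, 586, 586
The 3 values of 586 occupy positions 4–6 → each gets rank 6.
Treatment values → pooled ranks: 586→6, 1112→1, 721→3, 586→6
Rank sum = 6 + 1 + 3 + 6 = 16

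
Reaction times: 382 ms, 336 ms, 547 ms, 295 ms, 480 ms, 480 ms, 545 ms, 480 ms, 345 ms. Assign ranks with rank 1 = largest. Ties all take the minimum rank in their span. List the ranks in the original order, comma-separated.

6, 8, 1, 9, 3, 3, 2, 3, 7

Sorted (descending): 547, 545, 480, 480, 480, 382, 345, 336, 295
The 3 values of 480 occupy positions 3–5 → each gets rank 3.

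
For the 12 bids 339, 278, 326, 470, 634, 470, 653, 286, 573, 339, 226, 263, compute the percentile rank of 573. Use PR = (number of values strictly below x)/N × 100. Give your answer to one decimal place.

75.0

N = 12.
Strictly below 573: 9. Equal to 573: 1.
PR = 9/12 × 100 = 75.0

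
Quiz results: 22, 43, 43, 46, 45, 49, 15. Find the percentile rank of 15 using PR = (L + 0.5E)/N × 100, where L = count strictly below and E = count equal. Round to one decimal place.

7.1

N = 7.
Strictly below 15: 0. Equal to 15: 1.
PR = (0 + 0.5·1)/7 × 100 = 7.1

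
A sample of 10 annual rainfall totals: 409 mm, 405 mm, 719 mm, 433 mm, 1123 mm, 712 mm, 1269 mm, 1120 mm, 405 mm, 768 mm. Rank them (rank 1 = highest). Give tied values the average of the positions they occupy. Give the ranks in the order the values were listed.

Sorted (descending): 1269, 1123, 1120, 768, 719, 712, 433, 409, 405, 405
The 2 values of 405 occupy positions 9–10 → average rank (9+10)/2 = 9.5.

8, 9.5, 5, 7, 2, 6, 1, 3, 9.5, 4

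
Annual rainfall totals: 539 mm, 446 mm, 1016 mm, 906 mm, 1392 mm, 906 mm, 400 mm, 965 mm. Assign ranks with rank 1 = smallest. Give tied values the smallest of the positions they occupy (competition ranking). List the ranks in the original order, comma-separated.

3, 2, 7, 4, 8, 4, 1, 6

Sorted (ascending): 400, 446, 539, 906, 906, 965, 1016, 1392
The 2 values of 906 occupy positions 4–5 → each gets rank 4.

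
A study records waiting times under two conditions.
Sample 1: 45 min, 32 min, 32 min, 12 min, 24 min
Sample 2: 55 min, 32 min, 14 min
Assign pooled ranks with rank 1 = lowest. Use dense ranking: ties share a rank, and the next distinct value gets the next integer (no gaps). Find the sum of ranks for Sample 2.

Sorted (ascending): 12, 14, 24, 32, 32, 32, 45, 55
The 3 values of 32 share dense rank 4.
Remaining distinct values take the next consecutive integers.
Sample 2 values → pooled ranks: 55→6, 32→4, 14→2
Rank sum = 6 + 4 + 2 = 12

12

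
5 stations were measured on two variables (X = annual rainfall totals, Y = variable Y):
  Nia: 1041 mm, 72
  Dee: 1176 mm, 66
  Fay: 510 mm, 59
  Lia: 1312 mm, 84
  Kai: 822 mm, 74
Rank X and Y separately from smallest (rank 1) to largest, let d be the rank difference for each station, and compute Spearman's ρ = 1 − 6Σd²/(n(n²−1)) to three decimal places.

Ranks of variable 1: 3, 4, 1, 5, 2
Ranks of variable 2: 3, 2, 1, 5, 4
d = r₁ − r₂: 0, 2, 0, 0, -2
d²: 0, 4, 0, 0, 4; Σd² = 8
ρ = 1 − 6·8/(5·24) = 1 − 48/120 = 0.600

0.600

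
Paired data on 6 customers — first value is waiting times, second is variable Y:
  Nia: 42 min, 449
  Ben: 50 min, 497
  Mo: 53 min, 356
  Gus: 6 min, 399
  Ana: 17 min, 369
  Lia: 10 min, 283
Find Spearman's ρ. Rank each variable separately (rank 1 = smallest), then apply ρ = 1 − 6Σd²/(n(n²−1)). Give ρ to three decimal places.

0.200

Ranks of variable 1: 4, 5, 6, 1, 3, 2
Ranks of variable 2: 5, 6, 2, 4, 3, 1
d = r₁ − r₂: -1, -1, 4, -3, 0, 1
d²: 1, 1, 16, 9, 0, 1; Σd² = 28
ρ = 1 − 6·28/(6·35) = 1 − 168/210 = 0.200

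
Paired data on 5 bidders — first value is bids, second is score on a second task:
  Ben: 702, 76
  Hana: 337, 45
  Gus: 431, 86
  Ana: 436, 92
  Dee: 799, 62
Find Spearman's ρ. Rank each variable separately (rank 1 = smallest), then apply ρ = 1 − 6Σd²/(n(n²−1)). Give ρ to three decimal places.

0.100

Ranks of variable 1: 4, 1, 2, 3, 5
Ranks of variable 2: 3, 1, 4, 5, 2
d = r₁ − r₂: 1, 0, -2, -2, 3
d²: 1, 0, 4, 4, 9; Σd² = 18
ρ = 1 − 6·18/(5·24) = 1 − 108/120 = 0.100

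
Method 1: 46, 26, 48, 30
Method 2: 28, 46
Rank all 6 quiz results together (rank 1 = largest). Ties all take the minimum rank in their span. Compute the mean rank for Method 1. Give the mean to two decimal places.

Sorted (descending): 48, 46, 46, 30, 28, 26
The 2 values of 46 occupy positions 2–3 → each gets rank 2.
Method 1 values → pooled ranks: 46→2, 26→6, 48→1, 30→4
Mean rank = (2 + 6 + 1 + 4) / 4 = 3.25

3.25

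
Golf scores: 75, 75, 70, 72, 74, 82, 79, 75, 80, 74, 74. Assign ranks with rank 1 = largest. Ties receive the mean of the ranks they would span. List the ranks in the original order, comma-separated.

Sorted (descending): 82, 80, 79, 75, 75, 75, 74, 74, 74, 72, 70
The 3 values of 75 occupy positions 4–6 → average rank 5.
The 3 values of 74 occupy positions 7–9 → average rank 8.

5, 5, 11, 10, 8, 1, 3, 5, 2, 8, 8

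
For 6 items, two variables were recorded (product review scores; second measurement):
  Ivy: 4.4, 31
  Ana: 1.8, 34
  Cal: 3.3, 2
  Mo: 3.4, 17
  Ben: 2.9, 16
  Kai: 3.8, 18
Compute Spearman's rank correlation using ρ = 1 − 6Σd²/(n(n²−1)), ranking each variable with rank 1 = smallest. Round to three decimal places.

0.086

Ranks of variable 1: 6, 1, 3, 4, 2, 5
Ranks of variable 2: 5, 6, 1, 3, 2, 4
d = r₁ − r₂: 1, -5, 2, 1, 0, 1
d²: 1, 25, 4, 1, 0, 1; Σd² = 32
ρ = 1 − 6·32/(6·35) = 1 − 192/210 = 0.086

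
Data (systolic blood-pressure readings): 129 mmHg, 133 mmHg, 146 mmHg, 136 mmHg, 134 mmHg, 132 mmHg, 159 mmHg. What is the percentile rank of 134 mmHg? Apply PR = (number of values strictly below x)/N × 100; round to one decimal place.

42.9

N = 7.
Strictly below 134: 3. Equal to 134: 1.
PR = 3/7 × 100 = 42.9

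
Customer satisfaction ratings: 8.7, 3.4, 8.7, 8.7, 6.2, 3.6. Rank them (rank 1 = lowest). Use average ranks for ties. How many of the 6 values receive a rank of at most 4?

3

Sorted (ascending): 3.4, 3.6, 6.2, 8.7, 8.7, 8.7
The 3 values of 8.7 occupy positions 4–6 → average rank 5.
Ranks ≤ 4: {1, 2, 3} → 3 values.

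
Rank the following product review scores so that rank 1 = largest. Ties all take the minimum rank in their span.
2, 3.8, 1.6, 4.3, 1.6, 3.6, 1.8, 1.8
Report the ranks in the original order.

4, 2, 7, 1, 7, 3, 5, 5

Sorted (descending): 4.3, 3.8, 3.6, 2, 1.8, 1.8, 1.6, 1.6
The 2 values of 1.8 occupy positions 5–6 → each gets rank 5.
The 2 values of 1.6 occupy positions 7–8 → each gets rank 7.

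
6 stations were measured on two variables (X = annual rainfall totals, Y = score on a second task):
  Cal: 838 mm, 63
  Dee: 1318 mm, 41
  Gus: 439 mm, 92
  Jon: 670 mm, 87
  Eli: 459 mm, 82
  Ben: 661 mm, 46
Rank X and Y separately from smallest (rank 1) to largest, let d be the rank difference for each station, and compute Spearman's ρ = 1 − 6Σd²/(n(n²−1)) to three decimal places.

Ranks of variable 1: 5, 6, 1, 4, 2, 3
Ranks of variable 2: 3, 1, 6, 5, 4, 2
d = r₁ − r₂: 2, 5, -5, -1, -2, 1
d²: 4, 25, 25, 1, 4, 1; Σd² = 60
ρ = 1 − 6·60/(6·35) = 1 − 360/210 = -0.714

-0.714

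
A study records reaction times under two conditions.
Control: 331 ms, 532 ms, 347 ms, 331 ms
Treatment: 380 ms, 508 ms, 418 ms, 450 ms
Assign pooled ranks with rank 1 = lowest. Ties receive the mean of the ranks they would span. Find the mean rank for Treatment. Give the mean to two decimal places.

Sorted (ascending): 331, 331, 347, 380, 418, 450, 508, 532
The 2 values of 331 occupy positions 1–2 → average rank (1+2)/2 = 1.5.
Treatment values → pooled ranks: 380→4, 508→7, 418→5, 450→6
Mean rank = (4 + 7 + 5 + 6) / 4 = 5.50

5.50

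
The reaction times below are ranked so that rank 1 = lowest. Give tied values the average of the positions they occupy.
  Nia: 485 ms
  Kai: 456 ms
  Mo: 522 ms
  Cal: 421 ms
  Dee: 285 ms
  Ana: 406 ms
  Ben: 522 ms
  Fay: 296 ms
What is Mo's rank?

Sorted (ascending): 285, 296, 406, 421, 456, 485, 522, 522
The 2 values of 522 occupy positions 7–8 → average rank (7+8)/2 = 7.5.
Mo has value 522 ms → rank 7.5.

7.5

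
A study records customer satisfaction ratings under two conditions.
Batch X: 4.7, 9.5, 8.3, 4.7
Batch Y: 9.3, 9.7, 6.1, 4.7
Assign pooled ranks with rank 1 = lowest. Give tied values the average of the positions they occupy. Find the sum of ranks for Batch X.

Sorted (ascending): 4.7, 4.7, 4.7, 6.1, 8.3, 9.3, 9.5, 9.7
The 3 values of 4.7 occupy positions 1–3 → average rank 2.
Batch X values → pooled ranks: 4.7→2, 9.5→7, 8.3→5, 4.7→2
Rank sum = 2 + 7 + 5 + 2 = 16

16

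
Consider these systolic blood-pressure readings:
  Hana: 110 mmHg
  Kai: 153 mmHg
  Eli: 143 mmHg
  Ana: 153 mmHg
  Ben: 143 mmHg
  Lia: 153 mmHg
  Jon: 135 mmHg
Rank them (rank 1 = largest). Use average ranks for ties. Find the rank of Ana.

2

Sorted (descending): 153, 153, 153, 143, 143, 135, 110
The 3 values of 153 occupy positions 1–3 → average rank 2.
The 2 values of 143 occupy positions 4–5 → average rank (4+5)/2 = 4.5.
Ana has value 153 mmHg → rank 2.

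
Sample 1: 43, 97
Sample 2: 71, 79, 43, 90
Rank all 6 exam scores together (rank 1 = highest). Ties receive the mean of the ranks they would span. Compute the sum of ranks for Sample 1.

6.5

Sorted (descending): 97, 90, 79, 71, 43, 43
The 2 values of 43 occupy positions 5–6 → average rank (5+6)/2 = 5.5.
Sample 1 values → pooled ranks: 43→5.5, 97→1
Rank sum = 5.5 + 1 = 6.5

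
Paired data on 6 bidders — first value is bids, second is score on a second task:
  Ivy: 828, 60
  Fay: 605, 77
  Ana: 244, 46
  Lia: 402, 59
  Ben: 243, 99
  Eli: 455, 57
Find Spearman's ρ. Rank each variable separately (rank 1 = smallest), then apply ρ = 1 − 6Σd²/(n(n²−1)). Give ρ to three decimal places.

0.029

Ranks of variable 1: 6, 5, 2, 3, 1, 4
Ranks of variable 2: 4, 5, 1, 3, 6, 2
d = r₁ − r₂: 2, 0, 1, 0, -5, 2
d²: 4, 0, 1, 0, 25, 4; Σd² = 34
ρ = 1 − 6·34/(6·35) = 1 − 204/210 = 0.029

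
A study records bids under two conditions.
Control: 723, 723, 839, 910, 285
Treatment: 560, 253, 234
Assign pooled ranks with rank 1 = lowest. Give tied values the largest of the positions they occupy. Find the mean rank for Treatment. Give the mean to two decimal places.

Sorted (ascending): 234, 253, 285, 560, 723, 723, 839, 910
The 2 values of 723 occupy positions 5–6 → each gets rank 6.
Treatment values → pooled ranks: 560→4, 253→2, 234→1
Mean rank = (4 + 2 + 1) / 3 = 2.33

2.33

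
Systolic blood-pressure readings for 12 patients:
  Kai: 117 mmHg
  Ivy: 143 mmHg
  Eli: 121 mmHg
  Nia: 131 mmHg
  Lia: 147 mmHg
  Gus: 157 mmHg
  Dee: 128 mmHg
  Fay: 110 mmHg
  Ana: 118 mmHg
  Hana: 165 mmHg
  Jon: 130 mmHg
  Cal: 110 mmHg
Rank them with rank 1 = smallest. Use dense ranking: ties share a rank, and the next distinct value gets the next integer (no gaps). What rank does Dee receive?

5

Sorted (ascending): 110, 110, 117, 118, 121, 128, 130, 131, 143, 147, 157, 165
The 2 values of 110 share dense rank 1.
Remaining distinct values take the next consecutive integers.
Dee has value 128 mmHg → rank 5.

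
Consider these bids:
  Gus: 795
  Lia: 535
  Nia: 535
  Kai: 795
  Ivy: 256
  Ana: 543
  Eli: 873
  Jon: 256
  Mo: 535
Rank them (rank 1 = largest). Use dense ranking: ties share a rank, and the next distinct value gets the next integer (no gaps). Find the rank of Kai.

2

Sorted (descending): 873, 795, 795, 543, 535, 535, 535, 256, 256
The 2 values of 795 share dense rank 2.
The 3 values of 535 share dense rank 4.
The 2 values of 256 share dense rank 5.
Remaining distinct values take the next consecutive integers.
Kai has value 795 → rank 2.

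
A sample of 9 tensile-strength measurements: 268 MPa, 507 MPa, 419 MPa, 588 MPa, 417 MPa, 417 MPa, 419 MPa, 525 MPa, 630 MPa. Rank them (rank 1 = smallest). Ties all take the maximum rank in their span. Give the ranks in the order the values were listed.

1, 6, 5, 8, 3, 3, 5, 7, 9

Sorted (ascending): 268, 417, 417, 419, 419, 507, 525, 588, 630
The 2 values of 417 occupy positions 2–3 → each gets rank 3.
The 2 values of 419 occupy positions 4–5 → each gets rank 5.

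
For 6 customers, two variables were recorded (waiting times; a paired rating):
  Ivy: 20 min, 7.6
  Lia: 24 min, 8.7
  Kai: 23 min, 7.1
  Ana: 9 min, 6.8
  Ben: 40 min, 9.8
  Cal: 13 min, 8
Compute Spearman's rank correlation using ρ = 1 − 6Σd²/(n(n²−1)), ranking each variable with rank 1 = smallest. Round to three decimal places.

0.771

Ranks of variable 1: 3, 5, 4, 1, 6, 2
Ranks of variable 2: 3, 5, 2, 1, 6, 4
d = r₁ − r₂: 0, 0, 2, 0, 0, -2
d²: 0, 0, 4, 0, 0, 4; Σd² = 8
ρ = 1 − 6·8/(6·35) = 1 − 48/210 = 0.771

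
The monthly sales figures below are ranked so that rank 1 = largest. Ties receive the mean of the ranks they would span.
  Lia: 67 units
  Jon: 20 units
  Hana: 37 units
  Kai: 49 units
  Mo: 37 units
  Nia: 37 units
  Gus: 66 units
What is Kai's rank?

3

Sorted (descending): 67, 66, 49, 37, 37, 37, 20
The 3 values of 37 occupy positions 4–6 → average rank 5.
Kai has value 49 units → rank 3.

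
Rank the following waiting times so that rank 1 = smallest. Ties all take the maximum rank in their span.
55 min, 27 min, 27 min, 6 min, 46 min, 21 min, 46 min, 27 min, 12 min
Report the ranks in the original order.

9, 6, 6, 1, 8, 3, 8, 6, 2

Sorted (ascending): 6, 12, 21, 27, 27, 27, 46, 46, 55
The 3 values of 27 occupy positions 4–6 → each gets rank 6.
The 2 values of 46 occupy positions 7–8 → each gets rank 8.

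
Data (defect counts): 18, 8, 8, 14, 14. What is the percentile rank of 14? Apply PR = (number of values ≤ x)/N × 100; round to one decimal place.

80.0

N = 5.
Strictly below 14: 2. Equal to 14: 2.
PR = 4/5 × 100 = 80.0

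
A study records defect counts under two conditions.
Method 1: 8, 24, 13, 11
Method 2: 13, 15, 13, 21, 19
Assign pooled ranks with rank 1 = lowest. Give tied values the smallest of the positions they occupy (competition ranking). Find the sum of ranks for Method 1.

15

Sorted (ascending): 8, 11, 13, 13, 13, 15, 19, 21, 24
The 3 values of 13 occupy positions 3–5 → each gets rank 3.
Method 1 values → pooled ranks: 8→1, 24→9, 13→3, 11→2
Rank sum = 1 + 9 + 3 + 2 = 15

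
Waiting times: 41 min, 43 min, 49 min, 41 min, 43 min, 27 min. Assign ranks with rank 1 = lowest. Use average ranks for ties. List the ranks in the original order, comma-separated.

2.5, 4.5, 6, 2.5, 4.5, 1

Sorted (ascending): 27, 41, 41, 43, 43, 49
The 2 values of 41 occupy positions 2–3 → average rank (2+3)/2 = 2.5.
The 2 values of 43 occupy positions 4–5 → average rank (4+5)/2 = 4.5.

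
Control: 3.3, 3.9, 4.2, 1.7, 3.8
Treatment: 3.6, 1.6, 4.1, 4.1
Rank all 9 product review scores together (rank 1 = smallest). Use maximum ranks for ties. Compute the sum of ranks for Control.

Sorted (ascending): 1.6, 1.7, 3.3, 3.6, 3.8, 3.9, 4.1, 4.1, 4.2
The 2 values of 4.1 occupy positions 7–8 → each gets rank 8.
Control values → pooled ranks: 3.3→3, 3.9→6, 4.2→9, 1.7→2, 3.8→5
Rank sum = 3 + 6 + 9 + 2 + 5 = 25

25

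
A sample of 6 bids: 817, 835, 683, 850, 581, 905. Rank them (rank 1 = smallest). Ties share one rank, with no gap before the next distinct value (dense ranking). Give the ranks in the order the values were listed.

Sorted (ascending): 581, 683, 817, 835, 850, 905
No ties — each value takes its position as its rank.

3, 4, 2, 5, 1, 6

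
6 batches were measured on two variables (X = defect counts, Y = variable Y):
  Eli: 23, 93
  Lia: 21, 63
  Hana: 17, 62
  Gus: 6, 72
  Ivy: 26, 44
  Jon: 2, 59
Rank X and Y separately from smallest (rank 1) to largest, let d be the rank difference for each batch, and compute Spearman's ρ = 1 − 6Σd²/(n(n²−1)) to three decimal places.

-0.029

Ranks of variable 1: 5, 4, 3, 2, 6, 1
Ranks of variable 2: 6, 4, 3, 5, 1, 2
d = r₁ − r₂: -1, 0, 0, -3, 5, -1
d²: 1, 0, 0, 9, 25, 1; Σd² = 36
ρ = 1 − 6·36/(6·35) = 1 − 216/210 = -0.029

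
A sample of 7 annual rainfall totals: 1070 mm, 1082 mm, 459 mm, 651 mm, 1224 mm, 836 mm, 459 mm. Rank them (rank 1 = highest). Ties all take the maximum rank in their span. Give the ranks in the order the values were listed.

3, 2, 7, 5, 1, 4, 7

Sorted (descending): 1224, 1082, 1070, 836, 651, 459, 459
The 2 values of 459 occupy positions 6–7 → each gets rank 7.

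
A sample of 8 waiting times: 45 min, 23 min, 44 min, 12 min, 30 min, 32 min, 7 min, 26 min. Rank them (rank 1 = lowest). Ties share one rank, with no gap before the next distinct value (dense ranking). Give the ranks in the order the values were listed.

Sorted (ascending): 7, 12, 23, 26, 30, 32, 44, 45
No ties — each value takes its position as its rank.

8, 3, 7, 2, 5, 6, 1, 4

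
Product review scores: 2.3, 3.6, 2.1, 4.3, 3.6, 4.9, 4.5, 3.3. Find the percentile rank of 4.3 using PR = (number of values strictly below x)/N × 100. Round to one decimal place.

N = 8.
Strictly below 4.3: 5. Equal to 4.3: 1.
PR = 5/8 × 100 = 62.5

62.5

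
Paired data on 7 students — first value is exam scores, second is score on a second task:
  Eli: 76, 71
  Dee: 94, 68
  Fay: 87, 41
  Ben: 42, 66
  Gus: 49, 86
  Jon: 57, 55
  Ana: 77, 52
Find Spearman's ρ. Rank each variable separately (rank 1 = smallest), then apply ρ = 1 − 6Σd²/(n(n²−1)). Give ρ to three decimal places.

-0.357

Ranks of variable 1: 4, 7, 6, 1, 2, 3, 5
Ranks of variable 2: 6, 5, 1, 4, 7, 3, 2
d = r₁ − r₂: -2, 2, 5, -3, -5, 0, 3
d²: 4, 4, 25, 9, 25, 0, 9; Σd² = 76
ρ = 1 − 6·76/(7·48) = 1 − 456/336 = -0.357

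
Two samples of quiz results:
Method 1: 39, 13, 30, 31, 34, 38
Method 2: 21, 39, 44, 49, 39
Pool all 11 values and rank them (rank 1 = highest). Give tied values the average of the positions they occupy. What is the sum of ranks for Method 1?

45

Sorted (descending): 49, 44, 39, 39, 39, 38, 34, 31, 30, 21, 13
The 3 values of 39 occupy positions 3–5 → average rank 4.
Method 1 values → pooled ranks: 39→4, 13→11, 30→9, 31→8, 34→7, 38→6
Rank sum = 4 + 11 + 9 + 8 + 7 + 6 = 45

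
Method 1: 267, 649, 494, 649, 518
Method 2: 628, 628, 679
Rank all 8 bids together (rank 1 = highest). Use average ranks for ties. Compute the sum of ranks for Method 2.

Sorted (descending): 679, 649, 649, 628, 628, 518, 494, 267
The 2 values of 649 occupy positions 2–3 → average rank (2+3)/2 = 2.5.
The 2 values of 628 occupy positions 4–5 → average rank (4+5)/2 = 4.5.
Method 2 values → pooled ranks: 628→4.5, 628→4.5, 679→1
Rank sum = 4.5 + 4.5 + 1 = 10

10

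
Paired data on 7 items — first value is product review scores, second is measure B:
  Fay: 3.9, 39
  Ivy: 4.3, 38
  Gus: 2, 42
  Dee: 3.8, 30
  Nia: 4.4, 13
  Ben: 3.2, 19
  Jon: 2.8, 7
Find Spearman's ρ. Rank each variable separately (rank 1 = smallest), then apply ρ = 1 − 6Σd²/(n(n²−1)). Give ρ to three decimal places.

-0.143

Ranks of variable 1: 5, 6, 1, 4, 7, 3, 2
Ranks of variable 2: 6, 5, 7, 4, 2, 3, 1
d = r₁ − r₂: -1, 1, -6, 0, 5, 0, 1
d²: 1, 1, 36, 0, 25, 0, 1; Σd² = 64
ρ = 1 − 6·64/(7·48) = 1 − 384/336 = -0.143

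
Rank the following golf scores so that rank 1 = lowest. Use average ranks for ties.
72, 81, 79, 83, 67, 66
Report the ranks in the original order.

Sorted (ascending): 66, 67, 72, 79, 81, 83
No ties — each value takes its position as its rank.

3, 5, 4, 6, 2, 1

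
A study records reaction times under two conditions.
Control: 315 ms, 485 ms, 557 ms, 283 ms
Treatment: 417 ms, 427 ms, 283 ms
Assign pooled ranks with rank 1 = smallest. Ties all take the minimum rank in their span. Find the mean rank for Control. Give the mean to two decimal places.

4.25

Sorted (ascending): 283, 283, 315, 417, 427, 485, 557
The 2 values of 283 occupy positions 1–2 → each gets rank 1.
Control values → pooled ranks: 315→3, 485→6, 557→7, 283→1
Mean rank = (3 + 6 + 7 + 1) / 4 = 4.25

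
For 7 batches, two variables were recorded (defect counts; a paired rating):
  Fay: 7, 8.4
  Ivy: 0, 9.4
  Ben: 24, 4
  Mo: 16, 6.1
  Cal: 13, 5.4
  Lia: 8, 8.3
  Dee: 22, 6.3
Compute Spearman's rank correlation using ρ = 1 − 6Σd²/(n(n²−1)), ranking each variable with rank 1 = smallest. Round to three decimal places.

-0.857

Ranks of variable 1: 2, 1, 7, 5, 4, 3, 6
Ranks of variable 2: 6, 7, 1, 3, 2, 5, 4
d = r₁ − r₂: -4, -6, 6, 2, 2, -2, 2
d²: 16, 36, 36, 4, 4, 4, 4; Σd² = 104
ρ = 1 − 6·104/(7·48) = 1 − 624/336 = -0.857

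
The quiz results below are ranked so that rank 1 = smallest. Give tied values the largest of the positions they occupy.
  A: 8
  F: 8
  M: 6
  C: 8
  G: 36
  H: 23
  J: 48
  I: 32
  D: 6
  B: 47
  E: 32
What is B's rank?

Sorted (ascending): 6, 6, 8, 8, 8, 23, 32, 32, 36, 47, 48
The 2 values of 6 occupy positions 1–2 → each gets rank 2.
The 3 values of 8 occupy positions 3–5 → each gets rank 5.
The 2 values of 32 occupy positions 7–8 → each gets rank 8.
B has value 47 → rank 10.

10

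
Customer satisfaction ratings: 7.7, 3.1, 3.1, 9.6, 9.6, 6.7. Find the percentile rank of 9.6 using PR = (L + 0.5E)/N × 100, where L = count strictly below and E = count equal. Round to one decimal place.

N = 6.
Strictly below 9.6: 4. Equal to 9.6: 2.
PR = (4 + 0.5·2)/6 × 100 = 83.3

83.3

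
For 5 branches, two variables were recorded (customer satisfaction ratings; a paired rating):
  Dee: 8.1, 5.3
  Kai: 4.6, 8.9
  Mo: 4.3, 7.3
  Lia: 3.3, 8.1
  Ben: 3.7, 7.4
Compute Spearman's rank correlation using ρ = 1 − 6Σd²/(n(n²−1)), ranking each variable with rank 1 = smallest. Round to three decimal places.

-0.400

Ranks of variable 1: 5, 4, 3, 1, 2
Ranks of variable 2: 1, 5, 2, 4, 3
d = r₁ − r₂: 4, -1, 1, -3, -1
d²: 16, 1, 1, 9, 1; Σd² = 28
ρ = 1 − 6·28/(5·24) = 1 − 168/120 = -0.400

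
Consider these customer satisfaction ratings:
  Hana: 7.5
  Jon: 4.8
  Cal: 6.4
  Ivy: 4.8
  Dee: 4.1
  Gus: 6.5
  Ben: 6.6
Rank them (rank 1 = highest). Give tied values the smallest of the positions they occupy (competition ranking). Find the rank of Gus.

3

Sorted (descending): 7.5, 6.6, 6.5, 6.4, 4.8, 4.8, 4.1
The 2 values of 4.8 occupy positions 5–6 → each gets rank 5.
Gus has value 6.5 → rank 3.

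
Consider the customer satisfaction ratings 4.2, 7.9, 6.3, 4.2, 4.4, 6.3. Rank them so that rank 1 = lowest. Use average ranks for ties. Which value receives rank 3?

Sorted (ascending): 4.2, 4.2, 4.4, 6.3, 6.3, 7.9
The 2 values of 4.2 occupy positions 1–2 → average rank (1+2)/2 = 1.5.
The 2 values of 6.3 occupy positions 4–5 → average rank (4+5)/2 = 4.5.
Rank 3 → value 4.4.

4.4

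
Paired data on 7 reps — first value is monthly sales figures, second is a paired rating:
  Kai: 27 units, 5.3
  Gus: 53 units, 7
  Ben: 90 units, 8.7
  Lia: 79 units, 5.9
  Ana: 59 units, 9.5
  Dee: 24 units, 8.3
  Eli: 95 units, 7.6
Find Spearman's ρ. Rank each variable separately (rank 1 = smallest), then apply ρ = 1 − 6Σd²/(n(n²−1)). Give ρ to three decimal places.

Ranks of variable 1: 2, 3, 6, 5, 4, 1, 7
Ranks of variable 2: 1, 3, 6, 2, 7, 5, 4
d = r₁ − r₂: 1, 0, 0, 3, -3, -4, 3
d²: 1, 0, 0, 9, 9, 16, 9; Σd² = 44
ρ = 1 − 6·44/(7·48) = 1 − 264/336 = 0.214

0.214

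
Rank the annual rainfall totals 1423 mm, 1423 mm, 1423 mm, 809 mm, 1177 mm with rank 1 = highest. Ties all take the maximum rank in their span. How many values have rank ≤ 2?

Sorted (descending): 1423, 1423, 1423, 1177, 809
The 3 values of 1423 occupy positions 1–3 → each gets rank 3.
Ranks ≤ 2: {} → 0 values.

0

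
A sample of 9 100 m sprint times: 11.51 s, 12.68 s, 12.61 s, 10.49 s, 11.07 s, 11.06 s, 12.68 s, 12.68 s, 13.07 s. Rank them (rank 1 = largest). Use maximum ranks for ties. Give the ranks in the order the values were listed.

6, 4, 5, 9, 7, 8, 4, 4, 1

Sorted (descending): 13.07, 12.68, 12.68, 12.68, 12.61, 11.51, 11.07, 11.06, 10.49
The 3 values of 12.68 occupy positions 2–4 → each gets rank 4.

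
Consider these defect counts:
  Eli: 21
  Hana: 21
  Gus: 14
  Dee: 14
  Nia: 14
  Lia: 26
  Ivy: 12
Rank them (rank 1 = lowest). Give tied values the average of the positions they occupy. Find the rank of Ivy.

1

Sorted (ascending): 12, 14, 14, 14, 21, 21, 26
The 3 values of 14 occupy positions 2–4 → average rank 3.
The 2 values of 21 occupy positions 5–6 → average rank (5+6)/2 = 5.5.
Ivy has value 12 → rank 1.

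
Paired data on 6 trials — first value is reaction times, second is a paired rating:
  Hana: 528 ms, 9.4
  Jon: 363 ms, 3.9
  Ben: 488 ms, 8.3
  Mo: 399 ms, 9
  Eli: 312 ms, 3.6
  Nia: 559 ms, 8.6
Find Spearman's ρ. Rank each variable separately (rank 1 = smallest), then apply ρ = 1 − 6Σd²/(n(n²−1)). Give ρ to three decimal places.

Ranks of variable 1: 5, 2, 4, 3, 1, 6
Ranks of variable 2: 6, 2, 3, 5, 1, 4
d = r₁ − r₂: -1, 0, 1, -2, 0, 2
d²: 1, 0, 1, 4, 0, 4; Σd² = 10
ρ = 1 − 6·10/(6·35) = 1 − 60/210 = 0.714

0.714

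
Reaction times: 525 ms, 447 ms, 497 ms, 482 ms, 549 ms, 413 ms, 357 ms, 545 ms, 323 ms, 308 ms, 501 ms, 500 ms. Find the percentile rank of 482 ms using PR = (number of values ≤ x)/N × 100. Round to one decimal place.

N = 12.
Strictly below 482: 5. Equal to 482: 1.
PR = 6/12 × 100 = 50.0

50.0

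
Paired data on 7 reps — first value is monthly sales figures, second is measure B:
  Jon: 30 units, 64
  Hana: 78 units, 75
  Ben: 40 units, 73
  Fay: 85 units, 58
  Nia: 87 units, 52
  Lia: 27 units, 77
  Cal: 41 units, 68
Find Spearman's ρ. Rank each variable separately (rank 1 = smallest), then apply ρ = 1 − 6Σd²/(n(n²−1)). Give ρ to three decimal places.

Ranks of variable 1: 2, 5, 3, 6, 7, 1, 4
Ranks of variable 2: 3, 6, 5, 2, 1, 7, 4
d = r₁ − r₂: -1, -1, -2, 4, 6, -6, 0
d²: 1, 1, 4, 16, 36, 36, 0; Σd² = 94
ρ = 1 − 6·94/(7·48) = 1 − 564/336 = -0.679

-0.679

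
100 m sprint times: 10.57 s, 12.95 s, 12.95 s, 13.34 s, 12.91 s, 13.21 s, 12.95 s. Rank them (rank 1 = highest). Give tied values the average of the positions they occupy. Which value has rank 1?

13.34

Sorted (descending): 13.34, 13.21, 12.95, 12.95, 12.95, 12.91, 10.57
The 3 values of 12.95 occupy positions 3–5 → average rank 4.
Rank 1 → value 13.34.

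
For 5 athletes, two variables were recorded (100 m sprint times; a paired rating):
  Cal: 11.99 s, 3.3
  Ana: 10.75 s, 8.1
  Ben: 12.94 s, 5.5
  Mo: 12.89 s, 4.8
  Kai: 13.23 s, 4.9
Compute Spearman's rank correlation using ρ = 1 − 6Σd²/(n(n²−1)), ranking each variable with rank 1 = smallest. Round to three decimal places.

-0.100

Ranks of variable 1: 2, 1, 4, 3, 5
Ranks of variable 2: 1, 5, 4, 2, 3
d = r₁ − r₂: 1, -4, 0, 1, 2
d²: 1, 16, 0, 1, 4; Σd² = 22
ρ = 1 − 6·22/(5·24) = 1 − 132/120 = -0.100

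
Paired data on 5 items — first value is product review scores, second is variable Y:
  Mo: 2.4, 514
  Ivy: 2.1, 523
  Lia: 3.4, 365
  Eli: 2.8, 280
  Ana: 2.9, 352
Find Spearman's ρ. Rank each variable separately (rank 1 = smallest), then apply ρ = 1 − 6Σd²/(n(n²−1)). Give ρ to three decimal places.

Ranks of variable 1: 2, 1, 5, 3, 4
Ranks of variable 2: 4, 5, 3, 1, 2
d = r₁ − r₂: -2, -4, 2, 2, 2
d²: 4, 16, 4, 4, 4; Σd² = 32
ρ = 1 − 6·32/(5·24) = 1 − 192/120 = -0.600

-0.600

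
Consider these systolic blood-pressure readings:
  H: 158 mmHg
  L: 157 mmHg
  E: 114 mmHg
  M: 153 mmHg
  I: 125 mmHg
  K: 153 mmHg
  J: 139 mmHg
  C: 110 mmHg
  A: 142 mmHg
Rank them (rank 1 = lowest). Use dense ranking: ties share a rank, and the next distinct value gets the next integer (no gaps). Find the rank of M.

6

Sorted (ascending): 110, 114, 125, 139, 142, 153, 153, 157, 158
The 2 values of 153 share dense rank 6.
Remaining distinct values take the next consecutive integers.
M has value 153 mmHg → rank 6.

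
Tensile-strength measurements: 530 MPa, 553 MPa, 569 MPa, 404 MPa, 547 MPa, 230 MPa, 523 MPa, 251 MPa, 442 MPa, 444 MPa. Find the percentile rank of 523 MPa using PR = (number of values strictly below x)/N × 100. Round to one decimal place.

50.0

N = 10.
Strictly below 523: 5. Equal to 523: 1.
PR = 5/10 × 100 = 50.0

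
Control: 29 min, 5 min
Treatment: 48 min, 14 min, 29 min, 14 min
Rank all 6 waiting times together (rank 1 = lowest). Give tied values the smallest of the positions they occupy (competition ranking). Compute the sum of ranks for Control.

Sorted (ascending): 5, 14, 14, 29, 29, 48
The 2 values of 14 occupy positions 2–3 → each gets rank 2.
The 2 values of 29 occupy positions 4–5 → each gets rank 4.
Control values → pooled ranks: 29→4, 5→1
Rank sum = 4 + 1 = 5

5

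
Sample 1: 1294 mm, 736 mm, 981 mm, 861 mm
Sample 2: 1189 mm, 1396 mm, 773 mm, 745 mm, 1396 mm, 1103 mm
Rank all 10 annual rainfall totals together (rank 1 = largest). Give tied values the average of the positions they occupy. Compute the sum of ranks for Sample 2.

29

Sorted (descending): 1396, 1396, 1294, 1189, 1103, 981, 861, 773, 745, 736
The 2 values of 1396 occupy positions 1–2 → average rank (1+2)/2 = 1.5.
Sample 2 values → pooled ranks: 1189→4, 1396→1.5, 773→8, 745→9, 1396→1.5, 1103→5
Rank sum = 4 + 1.5 + 8 + 9 + 1.5 + 5 = 29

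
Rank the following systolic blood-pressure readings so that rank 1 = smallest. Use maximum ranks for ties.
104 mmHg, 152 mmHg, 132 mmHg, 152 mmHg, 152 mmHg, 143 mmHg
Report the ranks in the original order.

1, 6, 2, 6, 6, 3

Sorted (ascending): 104, 132, 143, 152, 152, 152
The 3 values of 152 occupy positions 4–6 → each gets rank 6.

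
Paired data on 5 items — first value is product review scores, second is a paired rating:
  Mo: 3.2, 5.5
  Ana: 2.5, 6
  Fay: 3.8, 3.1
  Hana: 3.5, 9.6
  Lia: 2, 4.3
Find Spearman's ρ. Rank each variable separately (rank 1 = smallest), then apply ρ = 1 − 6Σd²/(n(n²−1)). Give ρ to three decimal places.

Ranks of variable 1: 3, 2, 5, 4, 1
Ranks of variable 2: 3, 4, 1, 5, 2
d = r₁ − r₂: 0, -2, 4, -1, -1
d²: 0, 4, 16, 1, 1; Σd² = 22
ρ = 1 − 6·22/(5·24) = 1 − 132/120 = -0.100

-0.100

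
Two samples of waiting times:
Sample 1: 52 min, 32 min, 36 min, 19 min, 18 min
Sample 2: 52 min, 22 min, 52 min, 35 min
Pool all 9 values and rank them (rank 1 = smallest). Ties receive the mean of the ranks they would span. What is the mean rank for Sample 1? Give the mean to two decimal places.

Sorted (ascending): 18, 19, 22, 32, 35, 36, 52, 52, 52
The 3 values of 52 occupy positions 7–9 → average rank 8.
Sample 1 values → pooled ranks: 52→8, 32→4, 36→6, 19→2, 18→1
Mean rank = (8 + 4 + 6 + 2 + 1) / 5 = 4.20

4.20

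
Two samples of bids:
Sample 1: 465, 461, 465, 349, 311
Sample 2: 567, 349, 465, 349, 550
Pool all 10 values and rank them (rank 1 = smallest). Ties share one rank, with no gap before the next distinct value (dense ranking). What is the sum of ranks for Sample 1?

Sorted (ascending): 311, 349, 349, 349, 461, 465, 465, 465, 550, 567
The 3 values of 349 share dense rank 2.
The 3 values of 465 share dense rank 4.
Remaining distinct values take the next consecutive integers.
Sample 1 values → pooled ranks: 465→4, 461→3, 465→4, 349→2, 311→1
Rank sum = 4 + 3 + 4 + 2 + 1 = 14

14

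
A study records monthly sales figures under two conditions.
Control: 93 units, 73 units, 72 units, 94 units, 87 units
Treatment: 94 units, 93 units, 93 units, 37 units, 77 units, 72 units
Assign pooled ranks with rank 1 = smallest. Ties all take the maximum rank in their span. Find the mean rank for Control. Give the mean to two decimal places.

Sorted (ascending): 37, 72, 72, 73, 77, 87, 93, 93, 93, 94, 94
The 2 values of 72 occupy positions 2–3 → each gets rank 3.
The 3 values of 93 occupy positions 7–9 → each gets rank 9.
The 2 values of 94 occupy positions 10–11 → each gets rank 11.
Control values → pooled ranks: 93→9, 73→4, 72→3, 94→11, 87→6
Mean rank = (9 + 4 + 3 + 11 + 6) / 5 = 6.60

6.60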